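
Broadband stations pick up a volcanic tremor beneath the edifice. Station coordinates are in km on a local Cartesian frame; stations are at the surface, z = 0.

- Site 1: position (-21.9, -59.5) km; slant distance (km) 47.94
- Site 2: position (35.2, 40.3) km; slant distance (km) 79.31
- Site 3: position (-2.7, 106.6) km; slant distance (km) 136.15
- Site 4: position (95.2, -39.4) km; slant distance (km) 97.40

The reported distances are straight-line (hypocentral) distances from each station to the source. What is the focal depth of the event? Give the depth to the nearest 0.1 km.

Each station gives a sphere (x−x_i)² + (y−y_i)² + z² = d_i² (stations at z=0).
Subtracting the Site 1 sphere from Site 2 and Site 3: z² cancels, leaving linear equations in x and y:
114.2 x + 199.6 y = -5148.56
38.4 x + 332.2 y = -8887.59
Solving: x ≈ 2.101, y ≈ -26.997 km (keep extra digits for the depth step; rounded: 2.1, -27.0).
Then from the Site 1 sphere: z² = 47.94² − (x + 21.9)² − (y + 59.5)² with x = 2.101, y = -26.997, so z ≈ 25.802 ≈ 25.8 km.
Check against Site 4 (with the unrounded solution): distance 97.40 ≈ 97.40 km. ✓

z ≈ 25.8 km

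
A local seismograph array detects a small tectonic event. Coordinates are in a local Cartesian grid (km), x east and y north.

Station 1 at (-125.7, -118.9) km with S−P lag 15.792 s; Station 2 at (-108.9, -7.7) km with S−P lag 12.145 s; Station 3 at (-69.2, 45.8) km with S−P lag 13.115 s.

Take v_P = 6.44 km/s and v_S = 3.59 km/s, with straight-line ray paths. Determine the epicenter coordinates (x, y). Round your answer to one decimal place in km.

Distance from S−P lag: d = Δt · v_P v_S / (v_P − v_S) = Δt · (6.44·3.59)/(6.44−3.59) ≈ 8.1121·Δt.
So d_Station 1 = 128.11, d_Station 2 = 98.52, d_Station 3 = 106.39 km.
Circle about each station: (x + 125.7)² + (y + 118.9)² = 128.11²; (x + 108.9)² + (y + 7.7)² = 98.52²; (x + 69.2)² + (y − 45.8)² = 106.39².
Subtracting the Station 1 equation from the Station 2 and Station 3 equations removes the quadratic terms:
33.6 x + 222.4 y = -11313.22
113.0 x + 329.4 y = -17958.08
Solving the 2×2 system: x ≈ -19.0, y ≈ -48.0 km.

x ≈ -19.0 km, y ≈ -48.0 km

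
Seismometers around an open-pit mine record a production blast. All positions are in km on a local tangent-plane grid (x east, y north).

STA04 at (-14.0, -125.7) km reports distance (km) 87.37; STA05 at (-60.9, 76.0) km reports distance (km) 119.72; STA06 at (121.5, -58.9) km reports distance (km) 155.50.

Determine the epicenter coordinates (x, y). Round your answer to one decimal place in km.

Circle about each station: (x + 14.0)² + (y + 125.7)² = 87.37²; (x + 60.9)² + (y − 76.0)² = 119.72²; (x − 121.5)² + (y + 58.9)² = 155.50².
Subtracting pairs of circle equations eliminates x²+y² and gives linear equations (the radical axes):
-93.8 x + 403.4 y = -13211.04
271.0 x + 133.6 y = -14311.76
Solving the 2×2 system: x ≈ -32.9, y ≈ -40.4 km.

(-32.9, -40.4)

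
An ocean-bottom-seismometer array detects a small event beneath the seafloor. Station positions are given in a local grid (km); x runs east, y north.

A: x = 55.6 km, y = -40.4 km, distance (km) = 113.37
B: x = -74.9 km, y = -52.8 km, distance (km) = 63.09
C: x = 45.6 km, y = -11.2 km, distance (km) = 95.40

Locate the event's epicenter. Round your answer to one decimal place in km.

Circle about each station: (x − 55.6)² + (y + 40.4)² = 113.37²; (x + 74.9)² + (y + 52.8)² = 63.09²; (x − 45.6)² + (y + 11.2)² = 95.40².
Subtracting the A equation from the B and C equations removes the quadratic terms:
-261.0 x − 24.8 y = 12546.74
-20.0 x + 58.4 y = 1232.88
Solving the 2×2 system: x ≈ -48.5, y ≈ 4.5 km.
Check against A (with the unrounded x, y): √((x − 55.6)²+(y + 40.4)²) = 113.37 ≈ 113.37 km. ✓

x ≈ -48.5 km, y ≈ 4.5 km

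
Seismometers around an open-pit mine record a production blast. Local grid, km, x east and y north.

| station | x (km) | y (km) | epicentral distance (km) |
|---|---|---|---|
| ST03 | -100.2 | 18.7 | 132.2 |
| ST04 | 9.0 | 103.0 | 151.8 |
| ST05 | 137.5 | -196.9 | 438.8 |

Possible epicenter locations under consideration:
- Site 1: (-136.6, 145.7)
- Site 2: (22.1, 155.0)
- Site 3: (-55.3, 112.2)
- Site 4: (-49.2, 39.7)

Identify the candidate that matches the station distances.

For each candidate, compare |candidate − station| to the reported distance:
Site 1: residuals ST03 0.1, ST04 0.1, ST05 0.0 → max 0.1 km
Site 2: residuals ST03 50.9, ST04 98.2, ST05 68.5 → max 98.2 km
Site 3: residuals ST03 28.5, ST04 86.8, ST05 74.5 → max 86.8 km
Site 4: residuals ST03 77.0, ST04 65.8, ST05 137.4 → max 137.4 km
Only Site 1 has all residuals ≈ 0.

Site 1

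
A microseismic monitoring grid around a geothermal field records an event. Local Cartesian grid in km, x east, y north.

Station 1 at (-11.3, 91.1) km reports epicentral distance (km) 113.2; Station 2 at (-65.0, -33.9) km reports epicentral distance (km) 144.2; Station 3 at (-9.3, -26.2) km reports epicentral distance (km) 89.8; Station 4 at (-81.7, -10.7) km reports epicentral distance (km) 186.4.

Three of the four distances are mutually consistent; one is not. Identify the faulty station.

Solve using three stations at a time. Using Station 1, Station 2, Station 3 (subtract circle equations pairwise → linear system) gives (x, y) ≈ (71.1, 13.6).
Distances from that point to each station vs reported:
  Station 1: calculated 113.1 vs reported 113.2 → residual 0.1 km
  Station 2: calculated 144.1 vs reported 144.2 → residual 0.1 km
  Station 3: calculated 89.7 vs reported 89.8 → residual 0.1 km
  Station 4: calculated 154.7 vs reported 186.4 → residual 31.7 km
Station 1, Station 2, Station 3 are mutually consistent (residuals ≈ 0); Station 4 is off by 31.7 km.

Station 4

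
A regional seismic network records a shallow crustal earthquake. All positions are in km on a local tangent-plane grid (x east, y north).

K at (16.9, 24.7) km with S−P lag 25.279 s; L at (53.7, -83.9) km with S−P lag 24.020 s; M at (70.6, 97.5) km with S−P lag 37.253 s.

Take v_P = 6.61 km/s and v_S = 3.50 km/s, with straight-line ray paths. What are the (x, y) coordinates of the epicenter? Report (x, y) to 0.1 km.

Distance from S−P lag: d = Δt · v_P v_S / (v_P − v_S) = Δt · (6.61·3.50)/(6.61−3.50) ≈ 7.4389·Δt.
So d_K = 188.05, d_L = 178.68, d_M = 277.12 km.
Circle about each station: (x − 16.9)² + (y − 24.7)² = 188.05²; (x − 53.7)² + (y + 83.9)² = 178.68²; (x − 70.6)² + (y − 97.5)² = 277.12².
Subtracting pairs of circle equations eliminates x²+y² and gives linear equations (the radical axes):
73.6 x − 217.2 y = 12463.46
107.4 x + 145.6 y = -27837.78
Solving the 2×2 system: x ≈ -124.3, y ≈ -99.5 km.

(-124.3, -99.5)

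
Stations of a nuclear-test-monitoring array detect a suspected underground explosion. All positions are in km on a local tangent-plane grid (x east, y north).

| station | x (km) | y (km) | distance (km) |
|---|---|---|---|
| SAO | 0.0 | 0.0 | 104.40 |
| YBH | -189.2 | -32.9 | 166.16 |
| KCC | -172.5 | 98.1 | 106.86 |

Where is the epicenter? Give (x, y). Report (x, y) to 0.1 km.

-67.2 km east, 79.9 km north

Circle about each station: x² + y² = 104.40²; (x + 189.2)² + (y + 32.9)² = 166.16²; (x + 172.5)² + (y − 98.1)² = 106.86².
Subtracting the SAO equation from the YBH and KCC equations removes the quadratic terms:
-378.4 x − 65.8 y = 20169.26
-345.0 x + 196.2 y = 38860.16
Solving the 2×2 system: x ≈ -67.2, y ≈ 79.9 km.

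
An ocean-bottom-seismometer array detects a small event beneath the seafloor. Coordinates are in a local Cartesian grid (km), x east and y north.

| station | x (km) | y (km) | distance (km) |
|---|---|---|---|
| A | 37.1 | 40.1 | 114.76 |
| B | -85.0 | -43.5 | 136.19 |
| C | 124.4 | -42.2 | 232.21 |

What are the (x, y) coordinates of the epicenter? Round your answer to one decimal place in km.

Circle about each station: (x − 37.1)² + (y − 40.1)² = 114.76²; (x + 85.0)² + (y + 43.5)² = 136.19²; (x − 124.4)² + (y + 42.2)² = 232.21².
Subtracting the A equation from the B and C equations removes the quadratic terms:
-244.2 x − 167.2 y = 754.97
174.6 x − 164.6 y = -26479.85
Solving the 2×2 system: x ≈ -65.6, y ≈ 91.3 km.

x ≈ -65.6 km, y ≈ 91.3 km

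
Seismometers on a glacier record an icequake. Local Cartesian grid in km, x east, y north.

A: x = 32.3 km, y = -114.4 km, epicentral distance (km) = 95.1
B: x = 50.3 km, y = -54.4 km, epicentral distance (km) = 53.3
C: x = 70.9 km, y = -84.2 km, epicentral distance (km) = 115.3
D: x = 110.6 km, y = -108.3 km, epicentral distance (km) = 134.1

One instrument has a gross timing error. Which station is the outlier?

Solve using three stations at a time. Using A, B, D (subtract circle equations pairwise → linear system) gives (x, y) ≈ (7.5, -22.6).
Distances from that point to each station vs reported:
  A: calculated 95.1 vs reported 95.1 → residual 0.0 km
  B: calculated 53.4 vs reported 53.3 → residual 0.1 km
  C: calculated 88.5 vs reported 115.3 → residual 26.8 km
  D: calculated 134.1 vs reported 134.1 → residual 0.0 km
A, B, D are mutually consistent (residuals ≈ 0); C is off by 26.8 km.

C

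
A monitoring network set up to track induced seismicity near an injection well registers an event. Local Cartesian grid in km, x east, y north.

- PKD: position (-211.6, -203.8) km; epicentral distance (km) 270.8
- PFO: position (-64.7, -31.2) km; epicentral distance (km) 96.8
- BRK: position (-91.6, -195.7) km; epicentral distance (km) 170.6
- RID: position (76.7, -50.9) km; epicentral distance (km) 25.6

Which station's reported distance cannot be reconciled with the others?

Solve using three stations at a time. Using PKD, PFO, BRK (subtract circle equations pairwise → linear system) gives (x, y) ≈ (23.9, -70.2).
Distances from that point to each station vs reported:
  PKD: calculated 270.8 vs reported 270.8 → residual 0.0 km
  PFO: calculated 96.8 vs reported 96.8 → residual 0.0 km
  BRK: calculated 170.6 vs reported 170.6 → residual 0.0 km
  RID: calculated 56.2 vs reported 25.6 → residual 30.6 km
PKD, PFO, BRK are mutually consistent (residuals ≈ 0); RID is off by 30.6 km.

RID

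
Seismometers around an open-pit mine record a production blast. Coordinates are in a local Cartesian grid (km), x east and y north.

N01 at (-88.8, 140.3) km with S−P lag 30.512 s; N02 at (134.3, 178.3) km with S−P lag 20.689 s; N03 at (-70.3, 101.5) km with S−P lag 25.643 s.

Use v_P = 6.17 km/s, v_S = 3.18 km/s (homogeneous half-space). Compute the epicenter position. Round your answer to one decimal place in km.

Distance from S−P lag: d = Δt · v_P v_S / (v_P − v_S) = Δt · (6.17·3.18)/(6.17−3.18) ≈ 6.5621·Δt.
So d_N01 = 200.22, d_N02 = 135.76, d_N03 = 168.27 km.
Circle about each station: (x + 88.8)² + (y − 140.3)² = 200.22²; (x − 134.3)² + (y − 178.3)² = 135.76²; (x + 70.3)² + (y − 101.5)² = 168.27².
Subtracting the N01 equation from the N02 and N03 equations removes the quadratic terms:
446.2 x + 76.0 y = 43915.12
37.0 x − 77.6 y = -551.93
Solving the 2×2 system: x ≈ 89.9, y ≈ 50.0 km.

89.9 km east, 50.0 km north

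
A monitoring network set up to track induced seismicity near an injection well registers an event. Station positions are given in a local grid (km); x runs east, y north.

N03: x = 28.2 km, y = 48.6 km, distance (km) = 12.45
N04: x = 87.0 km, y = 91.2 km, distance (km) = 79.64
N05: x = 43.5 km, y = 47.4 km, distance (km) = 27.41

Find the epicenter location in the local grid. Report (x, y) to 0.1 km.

Circle about each station: (x − 28.2)² + (y − 48.6)² = 12.45²; (x − 87.0)² + (y − 91.2)² = 79.64²; (x − 43.5)² + (y − 47.4)² = 27.41².
Subtracting pairs of circle equations eliminates x²+y² and gives linear equations (the radical axes):
117.6 x + 85.2 y = 6541.71
30.6 x − 2.4 y = 385.50
Solving the 2×2 system: x ≈ 16.8, y ≈ 53.6 km.
Check against N03 (with the unrounded x, y): √((x − 28.2)²+(y − 48.6)²) = 12.44 ≈ 12.45 km. ✓

(16.8, 53.6)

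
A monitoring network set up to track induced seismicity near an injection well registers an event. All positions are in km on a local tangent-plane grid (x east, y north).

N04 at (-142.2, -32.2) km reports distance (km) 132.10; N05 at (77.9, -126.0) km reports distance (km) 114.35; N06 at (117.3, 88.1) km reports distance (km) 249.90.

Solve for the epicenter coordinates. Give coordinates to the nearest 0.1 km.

-35.3 km east, -109.8 km north

Circle about each station: (x + 142.2)² + (y + 32.2)² = 132.10²; (x − 77.9)² + (y + 126.0)² = 114.35²; (x − 117.3)² + (y − 88.1)² = 249.90².
Subtracting pairs of circle equations eliminates x²+y² and gives linear equations (the radical axes):
440.2 x − 187.6 y = 5061.22
519.0 x + 240.6 y = -44736.38
Solving the 2×2 system: x ≈ -35.3, y ≈ -109.8 km.
Check against N04 (with the unrounded x, y): √((x + 142.2)²+(y + 32.2)²) = 132.10 ≈ 132.10 km. ✓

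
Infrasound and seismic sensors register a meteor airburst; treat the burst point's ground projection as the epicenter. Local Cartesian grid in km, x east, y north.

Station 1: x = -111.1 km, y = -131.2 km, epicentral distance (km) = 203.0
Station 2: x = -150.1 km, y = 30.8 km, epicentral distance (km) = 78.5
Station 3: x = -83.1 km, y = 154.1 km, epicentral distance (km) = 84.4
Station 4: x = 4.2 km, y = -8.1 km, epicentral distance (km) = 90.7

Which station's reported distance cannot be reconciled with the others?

Station 4

Solve using three stations at a time. Using Station 1, Station 2, Station 3 (subtract circle equations pairwise → linear system) gives (x, y) ≈ (-81.9, 69.7).
Distances from that point to each station vs reported:
  Station 1: calculated 203.0 vs reported 203.0 → residual 0.0 km
  Station 2: calculated 78.5 vs reported 78.5 → residual 0.0 km
  Station 3: calculated 84.4 vs reported 84.4 → residual 0.0 km
  Station 4: calculated 116.0 vs reported 90.7 → residual 25.3 km
Station 1, Station 2, Station 3 are mutually consistent (residuals ≈ 0); Station 4 is off by 25.3 km.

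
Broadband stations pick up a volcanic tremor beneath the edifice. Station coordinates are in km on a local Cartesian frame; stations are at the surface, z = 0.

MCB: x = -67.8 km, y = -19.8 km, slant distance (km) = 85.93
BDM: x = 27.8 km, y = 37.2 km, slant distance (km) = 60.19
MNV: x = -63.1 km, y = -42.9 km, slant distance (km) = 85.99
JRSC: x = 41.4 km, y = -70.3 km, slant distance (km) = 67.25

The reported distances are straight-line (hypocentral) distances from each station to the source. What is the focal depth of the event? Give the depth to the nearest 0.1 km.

Each station gives a sphere (x−x_i)² + (y−y_i)² + z² = d_i² (stations at z=0).
Subtracting the MCB sphere from BDM and MNV: z² cancels, leaving linear equations in x and y:
191.2 x + 114.0 y = 928.93
9.4 x − 46.2 y = 822.82
Solving: x ≈ 13.803, y ≈ -15.002 km (keep extra digits for the depth step; rounded: 13.8, -15.0).
Then from the MCB sphere: z² = 85.93² − (x + 67.8)² − (y + 19.8)² with x = 13.803, y = -15.002, so z ≈ 26.493 ≈ 26.5 km.

26.5 km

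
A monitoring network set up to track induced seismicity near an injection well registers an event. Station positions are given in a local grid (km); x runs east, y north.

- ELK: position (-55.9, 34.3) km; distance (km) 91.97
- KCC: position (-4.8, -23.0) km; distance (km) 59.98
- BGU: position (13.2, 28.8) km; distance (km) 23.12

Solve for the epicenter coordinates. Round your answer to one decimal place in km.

Circle about each station: (x + 55.9)² + (y − 34.3)² = 91.97²; (x + 4.8)² + (y + 23.0)² = 59.98²; (x − 13.2)² + (y − 28.8)² = 23.12².
Subtracting the ELK equation from the KCC and BGU equations removes the quadratic terms:
102.2 x − 114.6 y = 1111.62
138.2 x − 11.0 y = 4626.33
Solving the 2×2 system: x ≈ 35.2, y ≈ 21.7 km.

35.2 km east, 21.7 km north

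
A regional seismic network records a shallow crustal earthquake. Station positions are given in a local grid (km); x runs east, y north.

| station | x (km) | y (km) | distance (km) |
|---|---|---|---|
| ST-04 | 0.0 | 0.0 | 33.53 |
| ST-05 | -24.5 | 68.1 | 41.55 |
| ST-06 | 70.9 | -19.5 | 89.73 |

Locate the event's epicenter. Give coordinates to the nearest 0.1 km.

Circle about each station: x² + y² = 33.53²; (x + 24.5)² + (y − 68.1)² = 41.55²; (x − 70.9)² + (y + 19.5)² = 89.73².
Subtracting pairs of circle equations eliminates x²+y² and gives linear equations (the radical axes):
-49.0 x + 136.2 y = 4635.72
141.8 x − 39.0 y = -1520.15
Solving the 2×2 system: x ≈ -1.5, y ≈ 33.5 km.

x ≈ -1.5 km, y ≈ 33.5 km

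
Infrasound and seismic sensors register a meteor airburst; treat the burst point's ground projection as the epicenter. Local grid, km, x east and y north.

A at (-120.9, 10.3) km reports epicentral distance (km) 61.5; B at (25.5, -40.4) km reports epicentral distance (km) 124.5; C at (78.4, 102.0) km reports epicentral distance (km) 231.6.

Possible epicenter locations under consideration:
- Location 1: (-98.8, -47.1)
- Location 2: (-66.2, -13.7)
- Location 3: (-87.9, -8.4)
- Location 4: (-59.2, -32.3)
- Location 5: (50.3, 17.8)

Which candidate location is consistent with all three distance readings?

Location 1

For each candidate, compare |candidate − station| to the reported distance:
Location 1: residuals A 0.0, B 0.0, C 0.0 → max 0.0 km
Location 2: residuals A 1.8, B 29.0, C 46.4 → max 46.4 km
Location 3: residuals A 23.6, B 6.7, C 32.0 → max 32.0 km
Location 4: residuals A 13.5, B 39.4, C 39.3 → max 39.4 km
Location 5: residuals A 109.9, B 61.2, C 142.8 → max 142.8 km
Only Location 1 has all residuals ≈ 0.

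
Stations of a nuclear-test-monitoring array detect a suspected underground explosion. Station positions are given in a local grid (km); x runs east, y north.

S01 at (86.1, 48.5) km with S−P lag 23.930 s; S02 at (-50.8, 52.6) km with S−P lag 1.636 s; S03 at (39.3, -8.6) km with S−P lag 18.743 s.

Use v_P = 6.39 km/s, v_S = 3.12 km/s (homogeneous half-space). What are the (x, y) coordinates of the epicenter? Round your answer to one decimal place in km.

-59.8 km east, 48.3 km north

Distance from S−P lag: d = Δt · v_P v_S / (v_P − v_S) = Δt · (6.39·3.12)/(6.39−3.12) ≈ 6.0969·Δt.
So d_S01 = 145.90, d_S02 = 9.97, d_S03 = 114.27 km.
Circle about each station: (x − 86.1)² + (y − 48.5)² = 145.90²; (x + 50.8)² + (y − 52.6)² = 9.97²; (x − 39.3)² + (y + 8.6)² = 114.27².
Subtracting the S01 equation from the S02 and S03 equations removes the quadratic terms:
-273.8 x + 8.2 y = 16769.35
-93.6 x − 114.2 y = 82.17
Solving the 2×2 system: x ≈ -59.8, y ≈ 48.3 km.
Check against S01 (with the unrounded x, y): √((x − 86.1)²+(y − 48.5)²) = 145.90 ≈ 145.90 km. ✓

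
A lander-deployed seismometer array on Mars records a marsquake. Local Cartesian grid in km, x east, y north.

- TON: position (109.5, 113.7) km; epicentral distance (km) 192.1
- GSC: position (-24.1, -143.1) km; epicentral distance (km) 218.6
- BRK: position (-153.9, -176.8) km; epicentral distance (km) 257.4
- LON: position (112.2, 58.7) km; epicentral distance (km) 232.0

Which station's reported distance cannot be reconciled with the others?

Solve using three stations at a time. Using TON, GSC, BRK (subtract circle equations pairwise → linear system) gives (x, y) ≈ (-77.3, 68.9).
Distances from that point to each station vs reported:
  TON: calculated 192.1 vs reported 192.1 → residual 0.0 km
  GSC: calculated 218.6 vs reported 218.6 → residual 0.0 km
  BRK: calculated 257.4 vs reported 257.4 → residual 0.0 km
  LON: calculated 189.7 vs reported 232.0 → residual 42.3 km
TON, GSC, BRK are mutually consistent (residuals ≈ 0); LON is off by 42.3 km.

LON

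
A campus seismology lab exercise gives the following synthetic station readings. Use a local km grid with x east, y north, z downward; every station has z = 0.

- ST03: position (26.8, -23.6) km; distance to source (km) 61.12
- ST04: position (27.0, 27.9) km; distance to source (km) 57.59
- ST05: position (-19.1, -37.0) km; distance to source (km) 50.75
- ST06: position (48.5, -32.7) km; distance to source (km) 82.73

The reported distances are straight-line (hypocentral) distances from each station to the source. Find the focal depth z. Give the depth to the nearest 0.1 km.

Each station gives a sphere (x−x_i)² + (y−y_i)² + z² = d_i² (stations at z=0).
Subtracting the ST03 sphere from ST04 and ST05: z² cancels, leaving linear equations in x and y:
0.4 x + 103.0 y = 651.26
-91.8 x − 26.8 y = 1618.70
Solving: x ≈ -19.501, y ≈ 6.399 km (keep extra digits for the depth step; rounded: -19.5, 6.4).
Then from the ST03 sphere: z² = 61.12² − (x − 26.8)² − (y + 23.6)² with x = -19.501, y = 6.399, so z ≈ 26.305 ≈ 26.3 km.
Check against ST06 (with the unrounded solution): distance 82.73 ≈ 82.73 km. ✓

26.3 km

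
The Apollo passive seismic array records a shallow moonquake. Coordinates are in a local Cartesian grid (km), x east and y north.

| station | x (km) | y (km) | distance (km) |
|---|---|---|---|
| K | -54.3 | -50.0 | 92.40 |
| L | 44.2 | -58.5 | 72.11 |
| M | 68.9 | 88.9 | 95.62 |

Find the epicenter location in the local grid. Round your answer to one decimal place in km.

(17.3, 8.4)

Circle about each station: (x + 54.3)² + (y + 50.0)² = 92.40²; (x − 44.2)² + (y + 58.5)² = 72.11²; (x − 68.9)² + (y − 88.9)² = 95.62².
Subtracting the K equation from the L and M equations removes the quadratic terms:
197.0 x − 17.0 y = 3265.31
246.4 x + 277.8 y = 6596.51
Solving the 2×2 system: x ≈ 17.3, y ≈ 8.4 km.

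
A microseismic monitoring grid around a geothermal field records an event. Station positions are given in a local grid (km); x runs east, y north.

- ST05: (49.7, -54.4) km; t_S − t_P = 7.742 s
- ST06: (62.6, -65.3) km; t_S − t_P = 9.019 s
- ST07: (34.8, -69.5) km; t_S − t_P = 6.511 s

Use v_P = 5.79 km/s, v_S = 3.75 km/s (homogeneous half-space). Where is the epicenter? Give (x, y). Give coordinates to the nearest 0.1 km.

x ≈ -32.7 km, y ≈ -53.8 km

Distance from S−P lag: d = Δt · v_P v_S / (v_P − v_S) = Δt · (5.79·3.75)/(5.79−3.75) ≈ 10.6434·Δt.
So d_ST05 = 82.40, d_ST06 = 95.99, d_ST07 = 69.30 km.
Circle about each station: (x − 49.7)² + (y + 54.4)² = 82.40²; (x − 62.6)² + (y + 65.3)² = 95.99²; (x − 34.8)² + (y + 69.5)² = 69.30².
Subtracting the ST05 equation from the ST06 and ST07 equations removes the quadratic terms:
25.8 x − 21.8 y = 329.08
-29.8 x − 30.2 y = 2599.11
Solving the 2×2 system: x ≈ -32.7, y ≈ -53.8 km.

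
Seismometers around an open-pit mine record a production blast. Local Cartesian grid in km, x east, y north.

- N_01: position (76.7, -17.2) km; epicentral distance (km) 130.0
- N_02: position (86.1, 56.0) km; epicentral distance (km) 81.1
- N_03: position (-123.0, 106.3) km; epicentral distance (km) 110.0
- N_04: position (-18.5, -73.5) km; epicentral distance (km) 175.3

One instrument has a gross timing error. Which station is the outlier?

N_03

Solve using three stations at a time. Using N_01, N_02, N_04 (subtract circle equations pairwise → linear system) gives (x, y) ≈ (16.8, 98.2).
Distances from that point to each station vs reported:
  N_01: calculated 130.0 vs reported 130.0 → residual 0.0 km
  N_02: calculated 81.1 vs reported 81.1 → residual 0.0 km
  N_03: calculated 140.1 vs reported 110.0 → residual 30.1 km
  N_04: calculated 175.3 vs reported 175.3 → residual 0.0 km
N_01, N_02, N_04 are mutually consistent (residuals ≈ 0); N_03 is off by 30.1 km.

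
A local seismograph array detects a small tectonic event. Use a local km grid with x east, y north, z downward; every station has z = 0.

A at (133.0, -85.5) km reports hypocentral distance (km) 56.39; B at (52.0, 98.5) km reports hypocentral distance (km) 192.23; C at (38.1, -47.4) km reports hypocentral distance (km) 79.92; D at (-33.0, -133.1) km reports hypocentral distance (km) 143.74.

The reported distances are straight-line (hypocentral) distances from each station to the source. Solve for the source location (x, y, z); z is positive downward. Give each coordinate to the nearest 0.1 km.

x ≈ 95.4 km, y ≈ -84.0 km, depth ≈ 42.0 km

Each station gives a sphere (x−x_i)² + (y−y_i)² + z² = d_i² (stations at z=0).
Subtracting the A sphere from B and C: z² cancels, leaving linear equations in x and y:
-162.0 x + 368.0 y = -46365.54
-189.8 x + 76.2 y = -24508.25
Solving: x ≈ 95.405, y ≈ -83.994 km (keep extra digits for the depth step; rounded: 95.4, -84.0).
Then from the A sphere: z² = 56.39² − (x − 133.0)² − (y + 85.5)² with x = 95.405, y = -83.994, so z ≈ 42.002 ≈ 42.0 km.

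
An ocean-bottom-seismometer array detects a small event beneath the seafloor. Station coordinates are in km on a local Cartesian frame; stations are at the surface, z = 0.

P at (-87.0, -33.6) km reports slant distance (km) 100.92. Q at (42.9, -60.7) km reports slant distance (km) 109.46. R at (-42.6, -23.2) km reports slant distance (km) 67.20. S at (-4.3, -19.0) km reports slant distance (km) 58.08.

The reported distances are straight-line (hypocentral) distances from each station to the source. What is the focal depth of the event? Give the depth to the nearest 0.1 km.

Each station gives a sphere (x−x_i)² + (y−y_i)² + z² = d_i² (stations at z=0).
Subtracting the P sphere from Q and R: z² cancels, leaving linear equations in x and y:
259.8 x − 54.2 y = -4969.71
88.8 x + 20.8 y = -675.95
Solving: x ≈ -13.704, y ≈ 26.006 km (keep extra digits for the depth step; rounded: -13.7, 26.0).
Then from the P sphere: z² = 100.92² − (x + 87.0)² − (y + 33.6)² with x = -13.704, y = 26.006, so z ≈ 35.492 ≈ 35.5 km.
Check against S (with the unrounded solution): distance 58.08 ≈ 58.08 km. ✓

z ≈ 35.5 km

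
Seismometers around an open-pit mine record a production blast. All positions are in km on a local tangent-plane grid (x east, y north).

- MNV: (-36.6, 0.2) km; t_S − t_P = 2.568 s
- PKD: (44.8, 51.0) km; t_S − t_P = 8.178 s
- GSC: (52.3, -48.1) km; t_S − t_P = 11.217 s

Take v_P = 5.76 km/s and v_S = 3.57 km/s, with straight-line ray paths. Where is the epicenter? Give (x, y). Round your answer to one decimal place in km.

(-26.3, 22.0)

Distance from S−P lag: d = Δt · v_P v_S / (v_P − v_S) = Δt · (5.76·3.57)/(5.76−3.57) ≈ 9.3896·Δt.
So d_MNV = 24.11, d_PKD = 76.79, d_GSC = 105.32 km.
Circle about each station: (x + 36.6)² + (y − 0.2)² = 24.11²; (x − 44.8)² + (y − 51.0)² = 76.79²; (x − 52.3)² + (y + 48.1)² = 105.32².
Subtracting the MNV equation from the PKD and GSC equations removes the quadratic terms:
162.8 x + 101.6 y = -2046.97
177.8 x − 96.6 y = -6801.71
Solving the 2×2 system: x ≈ -26.3, y ≈ 22.0 km.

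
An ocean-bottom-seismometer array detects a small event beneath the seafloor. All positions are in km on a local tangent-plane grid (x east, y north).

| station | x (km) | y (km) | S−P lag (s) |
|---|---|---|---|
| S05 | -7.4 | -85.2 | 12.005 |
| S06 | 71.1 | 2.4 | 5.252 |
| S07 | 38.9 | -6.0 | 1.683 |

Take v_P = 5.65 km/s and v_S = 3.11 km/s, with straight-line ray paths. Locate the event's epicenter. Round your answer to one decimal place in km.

Distance from S−P lag: d = Δt · v_P v_S / (v_P − v_S) = Δt · (5.65·3.11)/(5.65−3.11) ≈ 6.9179·Δt.
So d_S05 = 83.05, d_S06 = 36.33, d_S07 = 11.64 km.
Circle about each station: (x + 7.4)² + (y + 85.2)² = 83.05²; (x − 71.1)² + (y − 2.4)² = 36.33²; (x − 38.9)² + (y + 6.0)² = 11.64².
Subtracting the S05 equation from the S06 and S07 equations removes the quadratic terms:
157.0 x + 175.2 y = 3324.60
92.6 x + 158.4 y = 997.22
Solving the 2×2 system: x ≈ 40.7, y ≈ -17.5 km.

(40.7, -17.5)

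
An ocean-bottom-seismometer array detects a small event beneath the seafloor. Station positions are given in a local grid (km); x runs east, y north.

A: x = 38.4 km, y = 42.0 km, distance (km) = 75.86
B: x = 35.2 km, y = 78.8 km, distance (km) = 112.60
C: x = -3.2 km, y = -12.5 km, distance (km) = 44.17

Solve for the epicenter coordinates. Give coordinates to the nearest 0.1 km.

Circle about each station: (x − 38.4)² + (y − 42.0)² = 75.86²; (x − 35.2)² + (y − 78.8)² = 112.60²; (x + 3.2)² + (y + 12.5)² = 44.17².
Subtracting pairs of circle equations eliminates x²+y² and gives linear equations (the radical axes):
-6.4 x + 73.6 y = -2714.10
-83.2 x − 109.0 y = 731.68
Solving the 2×2 system: x ≈ 35.5, y ≈ -33.8 km.

x ≈ 35.5 km, y ≈ -33.8 km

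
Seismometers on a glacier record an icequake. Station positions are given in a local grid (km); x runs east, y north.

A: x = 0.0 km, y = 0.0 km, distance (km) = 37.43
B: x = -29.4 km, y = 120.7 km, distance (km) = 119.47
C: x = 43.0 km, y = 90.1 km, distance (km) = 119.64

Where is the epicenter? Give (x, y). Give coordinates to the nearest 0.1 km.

Circle about each station: x² + y² = 37.43²; (x + 29.4)² + (y − 120.7)² = 119.47²; (x − 43.0)² + (y − 90.1)² = 119.64².
Subtracting the A equation from the B and C equations removes the quadratic terms:
-58.8 x + 241.4 y = 2560.77
86.0 x + 180.2 y = -2945.71
Solving the 2×2 system: x ≈ -37.4, y ≈ 1.5 km.
Check against A (with the unrounded x, y): √(x²+y²) = 37.42 ≈ 37.43 km. ✓

-37.4 km east, 1.5 km north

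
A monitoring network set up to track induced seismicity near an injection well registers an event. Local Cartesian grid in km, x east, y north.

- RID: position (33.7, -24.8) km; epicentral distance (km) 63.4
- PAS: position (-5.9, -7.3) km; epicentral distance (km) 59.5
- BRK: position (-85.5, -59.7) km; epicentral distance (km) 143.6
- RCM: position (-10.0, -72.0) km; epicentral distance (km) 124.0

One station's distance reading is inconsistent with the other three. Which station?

RID

Solve using three stations at a time. Using PAS, BRK, RCM (subtract circle equations pairwise → linear system) gives (x, y) ≈ (6.0, 50.9).
Distances from that point to each station vs reported:
  RID: calculated 80.6 vs reported 63.4 → residual 17.2 km
  PAS: calculated 59.4 vs reported 59.5 → residual 0.1 km
  BRK: calculated 143.6 vs reported 143.6 → residual 0.0 km
  RCM: calculated 124.0 vs reported 124.0 → residual 0.0 km
PAS, BRK, RCM are mutually consistent (residuals ≈ 0); RID is off by 17.2 km.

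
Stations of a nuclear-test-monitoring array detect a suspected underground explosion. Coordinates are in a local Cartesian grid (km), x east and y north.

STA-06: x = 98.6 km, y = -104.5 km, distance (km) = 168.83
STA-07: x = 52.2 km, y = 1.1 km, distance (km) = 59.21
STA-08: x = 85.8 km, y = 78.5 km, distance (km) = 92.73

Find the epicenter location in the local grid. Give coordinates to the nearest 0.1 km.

Circle about each station: (x − 98.6)² + (y + 104.5)² = 168.83²; (x − 52.2)² + (y − 1.1)² = 59.21²; (x − 85.8)² + (y − 78.5)² = 92.73².
Subtracting the STA-06 equation from the STA-07 and STA-08 equations removes the quadratic terms:
-92.8 x + 211.2 y = 7081.58
-25.6 x + 366.0 y = 12786.40
Solving the 2×2 system: x ≈ 3.8, y ≈ 35.2 km.

(3.8, 35.2)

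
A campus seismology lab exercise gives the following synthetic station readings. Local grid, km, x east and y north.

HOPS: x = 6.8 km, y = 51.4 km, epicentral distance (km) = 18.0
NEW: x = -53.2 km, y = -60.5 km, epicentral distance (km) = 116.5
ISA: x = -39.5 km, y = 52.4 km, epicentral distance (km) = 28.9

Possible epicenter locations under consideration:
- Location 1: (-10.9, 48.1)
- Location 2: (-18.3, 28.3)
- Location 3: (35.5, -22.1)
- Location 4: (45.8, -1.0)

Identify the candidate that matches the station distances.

For each candidate, compare |candidate − station| to the reported distance:
Location 1: residuals HOPS 0.0, NEW 0.0, ISA 0.0 → max 0.0 km
Location 2: residuals HOPS 16.1, NEW 21.1, ISA 3.2 → max 21.1 km
Location 3: residuals HOPS 60.9, NEW 19.8, ISA 76.8 → max 76.8 km
Location 4: residuals HOPS 47.3, NEW 1.0, ISA 71.7 → max 71.7 km
Only Location 1 has all residuals ≈ 0.

Location 1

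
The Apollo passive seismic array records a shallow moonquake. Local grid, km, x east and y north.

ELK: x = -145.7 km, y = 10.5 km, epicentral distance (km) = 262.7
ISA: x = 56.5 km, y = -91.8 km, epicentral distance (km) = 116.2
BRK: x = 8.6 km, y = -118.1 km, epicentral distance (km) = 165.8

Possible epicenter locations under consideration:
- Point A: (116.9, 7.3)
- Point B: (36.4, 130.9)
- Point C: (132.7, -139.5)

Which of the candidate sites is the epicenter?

For each candidate, compare |candidate − station| to the reported distance:
Point A: residuals ELK 0.1, ISA 0.1, BRK 0.1 → max 0.1 km
Point B: residuals ELK 44.4, ISA 107.4, BRK 84.7 → max 107.4 km
Point C: residuals ELK 53.5, ISA 26.3, BRK 39.9 → max 53.5 km
Only Point A has all residuals ≈ 0.

Point A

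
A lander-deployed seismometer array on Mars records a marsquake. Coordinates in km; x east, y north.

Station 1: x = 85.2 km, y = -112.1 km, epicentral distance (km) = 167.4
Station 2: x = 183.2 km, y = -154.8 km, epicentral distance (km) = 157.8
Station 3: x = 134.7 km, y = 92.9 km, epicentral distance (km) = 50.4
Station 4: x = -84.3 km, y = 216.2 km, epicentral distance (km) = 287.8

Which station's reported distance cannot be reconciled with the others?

Solve using three stations at a time. Using Station 1, Station 3, Station 4 (subtract circle equations pairwise → linear system) gives (x, y) ≈ (146.2, 43.8).
Distances from that point to each station vs reported:
  Station 1: calculated 167.4 vs reported 167.4 → residual 0.0 km
  Station 2: calculated 202.0 vs reported 157.8 → residual 44.2 km
  Station 3: calculated 50.4 vs reported 50.4 → residual 0.0 km
  Station 4: calculated 287.8 vs reported 287.8 → residual 0.0 km
Station 1, Station 3, Station 4 are mutually consistent (residuals ≈ 0); Station 2 is off by 44.2 km.

Station 2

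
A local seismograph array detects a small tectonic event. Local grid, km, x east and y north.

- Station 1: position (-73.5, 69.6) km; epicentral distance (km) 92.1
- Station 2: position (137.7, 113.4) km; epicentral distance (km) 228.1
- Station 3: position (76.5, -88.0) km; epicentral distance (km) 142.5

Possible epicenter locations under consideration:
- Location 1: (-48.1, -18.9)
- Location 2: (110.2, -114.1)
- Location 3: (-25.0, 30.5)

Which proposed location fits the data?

For each candidate, compare |candidate − station| to the reported distance:
Location 1: residuals Station 1 0.0, Station 2 0.0, Station 3 0.0 → max 0.0 km
Location 2: residuals Station 1 167.7, Station 2 1.1, Station 3 99.9 → max 167.7 km
Location 3: residuals Station 1 29.8, Station 2 45.5, Station 3 13.5 → max 45.5 km
Only Location 1 has all residuals ≈ 0.

Location 1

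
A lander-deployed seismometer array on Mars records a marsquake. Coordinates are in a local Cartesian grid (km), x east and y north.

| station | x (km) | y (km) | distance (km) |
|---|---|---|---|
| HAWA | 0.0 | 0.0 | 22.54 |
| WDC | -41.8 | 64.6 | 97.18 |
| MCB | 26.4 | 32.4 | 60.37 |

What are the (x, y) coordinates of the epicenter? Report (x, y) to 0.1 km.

(1.3, -22.5)

Circle about each station: x² + y² = 22.54²; (x + 41.8)² + (y − 64.6)² = 97.18²; (x − 26.4)² + (y − 32.4)² = 60.37².
Subtracting the HAWA equation from the WDC and MCB equations removes the quadratic terms:
-83.6 x + 129.2 y = -3015.50
52.8 x + 64.8 y = -1389.77
Solving the 2×2 system: x ≈ 1.3, y ≈ -22.5 km.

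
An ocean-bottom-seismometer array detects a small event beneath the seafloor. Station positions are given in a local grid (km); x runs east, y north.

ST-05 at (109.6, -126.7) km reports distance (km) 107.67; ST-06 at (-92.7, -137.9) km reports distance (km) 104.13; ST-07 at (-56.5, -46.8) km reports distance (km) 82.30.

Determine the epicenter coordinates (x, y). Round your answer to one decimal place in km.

Circle about each station: (x − 109.6)² + (y + 126.7)² = 107.67²; (x + 92.7)² + (y + 137.9)² = 104.13²; (x + 56.5)² + (y + 46.8)² = 82.30².
Subtracting the ST-05 equation from the ST-06 and ST-07 equations removes the quadratic terms:
-404.6 x − 22.4 y = 294.42
-332.2 x + 159.8 y = -17863.02
Solving the 2×2 system: x ≈ 4.9, y ≈ -101.6 km.
Check against ST-05 (with the unrounded x, y): √((x − 109.6)²+(y + 126.7)²) = 107.67 ≈ 107.67 km. ✓

4.9 km east, -101.6 km north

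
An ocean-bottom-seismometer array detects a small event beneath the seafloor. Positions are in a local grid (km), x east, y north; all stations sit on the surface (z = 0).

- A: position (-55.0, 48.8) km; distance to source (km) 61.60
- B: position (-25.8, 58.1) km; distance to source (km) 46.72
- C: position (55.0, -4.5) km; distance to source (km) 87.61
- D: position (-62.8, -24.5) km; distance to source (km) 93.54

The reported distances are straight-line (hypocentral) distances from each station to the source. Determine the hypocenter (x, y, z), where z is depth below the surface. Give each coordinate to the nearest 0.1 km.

Each station gives a sphere (x−x_i)² + (y−y_i)² + z² = d_i² (stations at z=0).
Subtracting the A sphere from B and C: z² cancels, leaving linear equations in x and y:
58.4 x + 18.6 y = 246.61
220.0 x − 106.6 y = -6242.14
Solving: x ≈ -8.705, y ≈ 40.591 km (keep extra digits for the depth step; rounded: -8.7, 40.6).
Then from the A sphere: z² = 61.60² − (x + 55.0)² − (y − 48.8)² with x = -8.705, y = 40.591, so z ≈ 39.799 ≈ 39.8 km.

(-8.7, 40.6, 39.8)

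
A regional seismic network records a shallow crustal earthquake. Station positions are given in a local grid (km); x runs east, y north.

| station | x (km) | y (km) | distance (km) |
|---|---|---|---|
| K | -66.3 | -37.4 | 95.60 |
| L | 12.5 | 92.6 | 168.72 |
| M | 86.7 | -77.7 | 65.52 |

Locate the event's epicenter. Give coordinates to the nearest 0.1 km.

(21.2, -75.9)

Circle about each station: (x + 66.3)² + (y + 37.4)² = 95.60²; (x − 12.5)² + (y − 92.6)² = 168.72²; (x − 86.7)² + (y + 77.7)² = 65.52².
Subtracting the K equation from the L and M equations removes the quadratic terms:
157.6 x + 260.0 y = -16390.52
306.0 x − 80.6 y = 12606.22
Solving the 2×2 system: x ≈ 21.2, y ≈ -75.9 km.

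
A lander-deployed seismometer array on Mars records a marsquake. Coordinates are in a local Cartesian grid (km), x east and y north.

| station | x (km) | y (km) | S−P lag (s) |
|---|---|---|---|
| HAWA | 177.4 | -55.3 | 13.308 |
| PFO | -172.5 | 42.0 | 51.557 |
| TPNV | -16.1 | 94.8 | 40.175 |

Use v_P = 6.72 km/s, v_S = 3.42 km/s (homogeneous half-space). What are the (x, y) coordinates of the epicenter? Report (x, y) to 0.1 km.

Distance from S−P lag: d = Δt · v_P v_S / (v_P − v_S) = Δt · (6.72·3.42)/(6.72−3.42) ≈ 6.9644·Δt.
So d_HAWA = 92.68, d_PFO = 359.06, d_TPNV = 279.79 km.
Circle about each station: (x − 177.4)² + (y + 55.3)² = 92.68²; (x + 172.5)² + (y − 42.0)² = 359.06²; (x + 16.1)² + (y − 94.8)² = 279.79².
Subtracting the HAWA equation from the PFO and TPNV equations removes the quadratic terms:
-699.8 x + 194.6 y = -123343.10
-387.0 x + 300.2 y = -94975.46
Solving the 2×2 system: x ≈ 137.6, y ≈ -139.0 km.

137.6 km east, -139.0 km north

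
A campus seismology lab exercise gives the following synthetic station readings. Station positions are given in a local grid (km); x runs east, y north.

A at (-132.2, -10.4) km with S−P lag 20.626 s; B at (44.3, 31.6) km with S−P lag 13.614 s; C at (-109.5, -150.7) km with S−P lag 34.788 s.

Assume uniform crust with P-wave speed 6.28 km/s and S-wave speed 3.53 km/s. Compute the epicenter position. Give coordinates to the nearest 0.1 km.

Distance from S−P lag: d = Δt · v_P v_S / (v_P − v_S) = Δt · (6.28·3.53)/(6.28−3.53) ≈ 8.0612·Δt.
So d_A = 166.27, d_B = 109.75, d_C = 280.43 km.
Circle about each station: (x + 132.2)² + (y + 10.4)² = 166.27²; (x − 44.3)² + (y − 31.6)² = 109.75²; (x + 109.5)² + (y + 150.7)² = 280.43².
Subtracting the A equation from the B and C equations removes the quadratic terms:
353.0 x + 84.0 y = 976.70
45.4 x − 280.6 y = -33879.53
Solving the 2×2 system: x ≈ -25.0, y ≈ 116.7 km.
Check against A (with the unrounded x, y): √((x + 132.2)²+(y + 10.4)²) = 166.27 ≈ 166.27 km. ✓

(-25.0, 116.7)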